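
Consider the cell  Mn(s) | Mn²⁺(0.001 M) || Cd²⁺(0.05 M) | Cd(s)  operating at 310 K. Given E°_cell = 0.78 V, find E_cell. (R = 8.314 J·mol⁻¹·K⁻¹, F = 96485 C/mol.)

0.832 V

Balancing electrons gives n = 2; the reaction quotient is Q = [Mn²⁺]/[Cd²⁺] = 0.0200.
E = E° − (RT/nF) ln Q = 0.78 − (8.314×310)/(2×96485) × (-3.912) = 0.780 + 0.052 = 0.832 V.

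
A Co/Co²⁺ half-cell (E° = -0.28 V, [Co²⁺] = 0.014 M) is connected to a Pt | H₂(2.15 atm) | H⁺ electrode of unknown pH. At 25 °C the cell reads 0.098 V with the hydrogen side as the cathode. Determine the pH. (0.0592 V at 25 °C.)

E°_cell = 0.28 V and n = 2.
log Q = n(E° − E)/0.0592 = 2×(0.28 − 0.098)/0.0592 = 6.149.
With Q = [Co²⁺]·P(H₂) / [H⁺]^2, solving for [H⁺] gives log[H⁺] = -3.835, so pH = 3.84.

pH = 3.84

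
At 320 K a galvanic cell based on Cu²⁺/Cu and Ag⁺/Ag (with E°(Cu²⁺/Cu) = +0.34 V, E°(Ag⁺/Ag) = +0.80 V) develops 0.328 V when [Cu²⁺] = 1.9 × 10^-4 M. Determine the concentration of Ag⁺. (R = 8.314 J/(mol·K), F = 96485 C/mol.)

From the Nernst equation, ln Q = nF(E° − E)/RT = 2×96485×(0.46 − 0.328)/(8.314×320) = 9.574, so Q = 1.44 × 10^4.
With Q = [Cu²⁺]/[Ag⁺]^2 and the known concentrations, [Ag⁺]^2 in the denominator gives [Ag⁺] = 1.1 × 10^-4 M.

1.1 × 10^-4 M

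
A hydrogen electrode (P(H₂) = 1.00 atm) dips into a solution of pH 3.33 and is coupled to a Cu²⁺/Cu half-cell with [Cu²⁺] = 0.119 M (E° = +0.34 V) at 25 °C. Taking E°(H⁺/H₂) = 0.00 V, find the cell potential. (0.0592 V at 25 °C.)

0.51 V

The Cu²⁺/Cu couple is the cathode, so E°_cell = 0.34 V; n = 2.
[H⁺] = 10^(−3.33) = 4.7 × 10^-4 M, and Q = [H⁺]^2 / ([Cu²⁺]·P(H₂)) = 1.84 × 10^-6.
E = E° − (0.0592/2) log Q = 0.34 − (0.0592/2)(-5.736) = 0.510 V.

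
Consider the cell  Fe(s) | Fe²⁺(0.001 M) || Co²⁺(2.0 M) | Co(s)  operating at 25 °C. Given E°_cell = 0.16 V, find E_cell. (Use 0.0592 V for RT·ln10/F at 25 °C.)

0.258 V

Balancing electrons gives n = 2; the reaction quotient is Q = [Fe²⁺]/[Co²⁺] = 5 × 10^-4.
At 25 °C, E = E° − (0.0592/n) log Q = 0.16 − (0.0592/2)(-3.301) = 0.160 + 0.098 = 0.258 V.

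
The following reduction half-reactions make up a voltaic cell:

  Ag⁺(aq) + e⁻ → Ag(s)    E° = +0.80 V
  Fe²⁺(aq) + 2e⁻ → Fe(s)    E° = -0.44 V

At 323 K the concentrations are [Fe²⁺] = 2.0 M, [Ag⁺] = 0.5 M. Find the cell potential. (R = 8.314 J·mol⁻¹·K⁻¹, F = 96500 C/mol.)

1.21 V

The Ag⁺/Ag couple has the higher reduction potential and acts as the cathode, so E°_cell = +0.80 − (-0.44) = 1.24 V.
Balancing electrons gives n = 2; the reaction quotient is Q = [Fe²⁺]/[Ag⁺]^2 = 8.00.
E = E° − (RT/nF) ln Q = 1.24 − (8.314×323)/(2×96500) × (2.079) = 1.240 − 0.029 = 1.211 V.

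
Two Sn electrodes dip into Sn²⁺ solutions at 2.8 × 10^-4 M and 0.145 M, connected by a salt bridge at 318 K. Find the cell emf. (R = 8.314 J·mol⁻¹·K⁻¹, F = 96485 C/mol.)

0.086 V

Both half-cells are Sn²⁺/Sn, so E°_cell = 0. The concentrated side is the cathode; the cell reaction moves Sn²⁺ from high to low concentration with n = 2.
Q = [Sn²⁺]_dilute/[Sn²⁺]_conc = 2.8 × 10^-4/0.145 = 0.00193.
E = 0 − (RT/nF) ln Q = −((8.314×318)/(2×96485))(-6.250) = 0.0856 V.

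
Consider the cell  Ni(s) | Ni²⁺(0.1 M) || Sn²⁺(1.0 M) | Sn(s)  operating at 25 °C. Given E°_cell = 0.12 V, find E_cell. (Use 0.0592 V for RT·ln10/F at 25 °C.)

Balancing electrons gives n = 2; the reaction quotient is Q = [Ni²⁺]/[Sn²⁺] = 0.100.
At 25 °C, E = E° − (0.0592/n) log Q = 0.12 − (0.0592/2)(-1.000) = 0.120 + 0.030 = 0.150 V.

0.150 V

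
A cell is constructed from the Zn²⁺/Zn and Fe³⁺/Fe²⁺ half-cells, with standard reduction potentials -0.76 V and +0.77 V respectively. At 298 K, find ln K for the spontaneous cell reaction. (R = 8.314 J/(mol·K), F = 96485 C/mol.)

E°_cell = +0.77 − (-0.76) = 1.53 V, with n = 2 electrons transferred.
At equilibrium E = 0, so the Nernst equation gives ln K = nFE°/RT = (2)(96485)(1.53)/((8.314)(298)) = 119.17.

ln K = 119.2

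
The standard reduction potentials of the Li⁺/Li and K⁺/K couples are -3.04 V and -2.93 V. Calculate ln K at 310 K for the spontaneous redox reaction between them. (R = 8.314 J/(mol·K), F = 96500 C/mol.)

ln K = 4.1

E°_cell = -2.93 − (-3.04) = 0.11 V, with n = 1 electron transferred.
At equilibrium E = 0, so the Nernst equation gives ln K = nFE°/RT = (1)(96500)(0.11)/((8.314)(310)) = 4.12.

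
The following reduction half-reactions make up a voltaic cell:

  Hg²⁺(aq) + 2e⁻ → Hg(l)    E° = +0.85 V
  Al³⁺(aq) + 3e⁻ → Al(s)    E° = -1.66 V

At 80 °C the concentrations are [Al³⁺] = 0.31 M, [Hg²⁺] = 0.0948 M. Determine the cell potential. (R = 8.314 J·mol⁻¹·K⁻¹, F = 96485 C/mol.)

The Hg²⁺/Hg couple has the higher reduction potential and acts as the cathode, so E°_cell = +0.85 − (-1.66) = 2.51 V.
Balancing electrons gives n = 6; the reaction quotient is Q = [Al³⁺]^2/[Hg²⁺]^3 = 113.
E = E° − (RT/nF) ln Q = 2.51 − (8.314×353)/(6×96485) × (4.726) = 2.510 − 0.024 = 2.486 V.

2.49 V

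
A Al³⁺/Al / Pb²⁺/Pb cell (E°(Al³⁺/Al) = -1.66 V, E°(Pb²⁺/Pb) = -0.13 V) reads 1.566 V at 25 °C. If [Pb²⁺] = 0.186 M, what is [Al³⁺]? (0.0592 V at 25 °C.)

0.0012 M

From the Nernst equation, log Q = n(E° − E)/0.0592 = 6(1.53 − 1.566)/0.0592 = -3.649, so Q = 2.25 × 10^-4.
With Q = [Al³⁺]^2/[Pb²⁺]^3 and the known concentrations, [Al³⁺]^2 in the numerator gives [Al³⁺] = 0.0012 M.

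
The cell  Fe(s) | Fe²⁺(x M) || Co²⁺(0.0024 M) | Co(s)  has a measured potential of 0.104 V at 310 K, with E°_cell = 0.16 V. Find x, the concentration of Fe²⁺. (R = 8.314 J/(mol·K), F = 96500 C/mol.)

From the Nernst equation, ln Q = nF(E° − E)/RT = 2×96500×(0.16 − 0.104)/(8.314×310) = 4.193, so Q = 66.3.
With Q = [Fe²⁺]/[Co²⁺] and the known concentrations, [Fe²⁺] in the numerator gives [Fe²⁺] = 0.16 M.

0.16 M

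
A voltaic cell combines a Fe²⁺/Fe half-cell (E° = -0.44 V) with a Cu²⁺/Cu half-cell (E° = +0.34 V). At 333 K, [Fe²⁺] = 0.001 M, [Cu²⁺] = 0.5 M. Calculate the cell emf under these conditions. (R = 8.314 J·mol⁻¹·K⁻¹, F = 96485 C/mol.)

0.869 V

The Cu²⁺/Cu couple has the higher reduction potential and acts as the cathode, so E°_cell = +0.34 − (-0.44) = 0.78 V.
Balancing electrons gives n = 2; the reaction quotient is Q = [Fe²⁺]/[Cu²⁺] = 0.00200.
E = E° − (RT/nF) ln Q = 0.78 − (8.314×333)/(2×96485) × (-6.215) = 0.780 + 0.089 = 0.869 V.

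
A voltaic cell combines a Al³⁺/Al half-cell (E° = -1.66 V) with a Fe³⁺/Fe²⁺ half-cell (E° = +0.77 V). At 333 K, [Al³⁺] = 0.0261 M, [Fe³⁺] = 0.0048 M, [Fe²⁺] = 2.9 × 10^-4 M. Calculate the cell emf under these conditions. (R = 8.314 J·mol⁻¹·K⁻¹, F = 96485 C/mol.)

2.55 V

The Fe³⁺/Fe²⁺ couple has the higher reduction potential and acts as the cathode, so E°_cell = +0.77 − (-1.66) = 2.43 V.
Balancing electrons gives n = 3; the reaction quotient is Q = [Al³⁺]·[Fe²⁺]^3/[Fe³⁺]^3 = 5.76 × 10^-6.
E = E° − (RT/nF) ln Q = 2.43 − (8.314×333)/(3×96485) × (-12.065) = 2.430 + 0.115 = 2.545 V.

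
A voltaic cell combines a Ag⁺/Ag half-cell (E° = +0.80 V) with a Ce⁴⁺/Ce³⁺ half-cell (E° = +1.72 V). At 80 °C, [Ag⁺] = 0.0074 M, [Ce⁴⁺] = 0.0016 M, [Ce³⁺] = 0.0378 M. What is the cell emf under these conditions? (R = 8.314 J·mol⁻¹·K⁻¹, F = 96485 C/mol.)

0.973 V

The Ce⁴⁺/Ce³⁺ couple has the higher reduction potential and acts as the cathode, so E°_cell = +1.72 − (+0.80) = 0.92 V.
Balancing electrons gives n = 1; the reaction quotient is Q = [Ag⁺]·[Ce³⁺]/[Ce⁴⁺] = 0.175.
E = E° − (RT/nF) ln Q = 0.92 − (8.314×353)/(1×96485) × (-1.744) = 0.920 + 0.053 = 0.973 V.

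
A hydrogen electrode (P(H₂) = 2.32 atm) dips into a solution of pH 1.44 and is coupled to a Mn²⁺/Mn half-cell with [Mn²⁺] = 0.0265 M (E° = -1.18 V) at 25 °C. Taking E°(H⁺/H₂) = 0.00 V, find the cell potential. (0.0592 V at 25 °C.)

1.13 V

The hydrogen couple is the cathode, so E°_cell = 1.18 V; n = 2.
[H⁺] = 10^(−1.44) = 0.036 M, and Q = [Mn²⁺]·P(H₂) / [H⁺]^2 = 46.6.
E = E° − (0.0592/2) log Q = 1.18 − (0.0592/2)(1.669) = 1.131 V.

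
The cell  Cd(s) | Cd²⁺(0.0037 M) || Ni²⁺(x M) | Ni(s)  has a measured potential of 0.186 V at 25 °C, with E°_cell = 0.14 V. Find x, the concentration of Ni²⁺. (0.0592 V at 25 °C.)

0.13 M

From the Nernst equation, log Q = n(E° − E)/0.0592 = 2(0.14 − 0.186)/0.0592 = -1.554, so Q = 0.0279.
With Q = [Cd²⁺]/[Ni²⁺] and the known concentrations, [Ni²⁺] in the denominator gives [Ni²⁺] = 0.13 M.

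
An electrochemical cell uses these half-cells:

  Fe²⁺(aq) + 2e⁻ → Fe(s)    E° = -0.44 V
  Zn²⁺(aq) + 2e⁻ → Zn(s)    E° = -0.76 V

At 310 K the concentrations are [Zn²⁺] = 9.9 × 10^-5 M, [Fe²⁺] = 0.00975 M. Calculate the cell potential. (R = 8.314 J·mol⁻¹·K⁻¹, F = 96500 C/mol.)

0.381 V

The Fe²⁺/Fe couple has the higher reduction potential and acts as the cathode, so E°_cell = -0.44 − (-0.76) = 0.32 V.
Balancing electrons gives n = 2; the reaction quotient is Q = [Zn²⁺]/[Fe²⁺] = 0.0102.
E = E° − (RT/nF) ln Q = 0.32 − (8.314×310)/(2×96500) × (-4.590) = 0.320 + 0.061 = 0.381 V.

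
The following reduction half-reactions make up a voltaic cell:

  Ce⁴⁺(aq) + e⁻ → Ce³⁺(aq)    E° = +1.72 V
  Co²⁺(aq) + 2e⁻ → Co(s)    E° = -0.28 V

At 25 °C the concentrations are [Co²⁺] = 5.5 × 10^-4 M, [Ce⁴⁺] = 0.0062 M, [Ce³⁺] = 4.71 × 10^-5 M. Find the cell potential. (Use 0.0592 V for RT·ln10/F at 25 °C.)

The Ce⁴⁺/Ce³⁺ couple has the higher reduction potential and acts as the cathode, so E°_cell = +1.72 − (-0.28) = 2.00 V.
Balancing electrons gives n = 2; the reaction quotient is Q = [Co²⁺]·[Ce³⁺]^2/[Ce⁴⁺]^2 = 3.17 × 10^-8.
At 25 °C, E = E° − (0.0592/n) log Q = 2.00 − (0.0592/2)(-7.498) = 2.000 + 0.222 = 2.222 V.

2.22 V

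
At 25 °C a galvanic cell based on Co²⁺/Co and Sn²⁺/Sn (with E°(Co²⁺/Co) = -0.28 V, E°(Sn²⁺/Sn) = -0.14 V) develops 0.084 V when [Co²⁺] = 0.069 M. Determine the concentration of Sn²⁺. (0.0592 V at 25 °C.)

From the Nernst equation, log Q = n(E° − E)/0.0592 = 2(0.14 − 0.084)/0.0592 = 1.892, so Q = 78.0.
With Q = [Co²⁺]/[Sn²⁺] and the known concentrations, [Sn²⁺] in the denominator gives [Sn²⁺] = 8.9 × 10^-4 M.

8.9 × 10^-4 M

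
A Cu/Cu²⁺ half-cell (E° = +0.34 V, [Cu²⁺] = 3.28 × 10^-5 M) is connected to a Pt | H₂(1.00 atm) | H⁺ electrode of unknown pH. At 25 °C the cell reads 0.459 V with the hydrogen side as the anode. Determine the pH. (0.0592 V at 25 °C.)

pH = 4.25

E°_cell = 0.34 V and n = 2.
log Q = n(E° − E)/0.0592 = 2×(0.34 − 0.459)/0.0592 = -4.020.
With Q = [H⁺]^2 / ([Cu²⁺]·P(H₂)), solving for [H⁺] gives log[H⁺] = -4.252, so pH = 4.25.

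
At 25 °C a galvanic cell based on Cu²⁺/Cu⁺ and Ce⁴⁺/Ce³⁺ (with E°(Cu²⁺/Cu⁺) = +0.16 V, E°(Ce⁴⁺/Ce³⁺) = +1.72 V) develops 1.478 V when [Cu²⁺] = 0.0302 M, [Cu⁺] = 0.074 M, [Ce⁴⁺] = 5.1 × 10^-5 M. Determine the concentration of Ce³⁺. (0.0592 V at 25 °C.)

From the Nernst equation, log Q = n(E° − E)/0.0592 = 1(1.56 − 1.478)/0.0592 = 1.385, so Q = 24.3.
With Q = [Cu²⁺]·[Ce³⁺]/([Cu⁺]·[Ce⁴⁺]) and the known concentrations, [Ce³⁺] in the numerator gives [Ce³⁺] = 0.003 M.

0.003 M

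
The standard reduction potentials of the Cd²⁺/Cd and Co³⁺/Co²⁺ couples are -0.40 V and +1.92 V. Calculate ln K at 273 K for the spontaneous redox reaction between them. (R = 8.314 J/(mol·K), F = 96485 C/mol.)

ln K = 197.2

E°_cell = +1.92 − (-0.40) = 2.32 V, with n = 2 electrons transferred.
At equilibrium E = 0, so the Nernst equation gives ln K = nFE°/RT = (2)(96485)(2.32)/((8.314)(273)) = 197.24.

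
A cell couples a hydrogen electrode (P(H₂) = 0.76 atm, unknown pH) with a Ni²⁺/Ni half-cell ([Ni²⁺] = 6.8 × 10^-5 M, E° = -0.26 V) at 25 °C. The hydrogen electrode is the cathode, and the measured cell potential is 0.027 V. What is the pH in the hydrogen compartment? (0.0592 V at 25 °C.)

pH = 6.08

E°_cell = 0.26 V and n = 2.
log Q = n(E° − E)/0.0592 = 2×(0.26 − 0.027)/0.0592 = 7.872.
With Q = [Ni²⁺]·P(H₂) / [H⁺]^2, solving for [H⁺] gives log[H⁺] = -6.079, so pH = 6.08.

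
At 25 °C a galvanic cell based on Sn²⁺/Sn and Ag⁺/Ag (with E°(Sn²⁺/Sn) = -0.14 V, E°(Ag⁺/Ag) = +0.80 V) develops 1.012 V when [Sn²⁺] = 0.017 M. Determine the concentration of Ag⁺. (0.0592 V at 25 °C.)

From the Nernst equation, log Q = n(E° − E)/0.0592 = 2(0.94 − 1.012)/0.0592 = -2.432, so Q = 0.00369.
With Q = [Sn²⁺]/[Ag⁺]^2 and the known concentrations, [Ag⁺]^2 in the denominator gives [Ag⁺] = 2.1 M.

2.1 M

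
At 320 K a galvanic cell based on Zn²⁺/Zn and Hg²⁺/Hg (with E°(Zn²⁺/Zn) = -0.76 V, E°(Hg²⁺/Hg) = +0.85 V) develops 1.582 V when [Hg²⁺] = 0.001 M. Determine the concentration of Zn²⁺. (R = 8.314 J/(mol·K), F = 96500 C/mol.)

From the Nernst equation, ln Q = nF(E° − E)/RT = 2×96500×(1.61 − 1.582)/(8.314×320) = 2.031, so Q = 7.62.
With Q = [Zn²⁺]/[Hg²⁺] and the known concentrations, [Zn²⁺] in the numerator gives [Zn²⁺] = 0.0076 M.

0.0076 M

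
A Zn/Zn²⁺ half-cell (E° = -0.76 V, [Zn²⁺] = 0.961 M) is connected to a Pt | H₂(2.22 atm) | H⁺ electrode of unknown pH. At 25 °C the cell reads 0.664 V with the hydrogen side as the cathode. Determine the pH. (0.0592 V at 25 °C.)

pH = 1.46

E°_cell = 0.76 V and n = 2.
log Q = n(E° − E)/0.0592 = 2×(0.76 − 0.664)/0.0592 = 3.243.
With Q = [Zn²⁺]·P(H₂) / [H⁺]^2, solving for [H⁺] gives log[H⁺] = -1.457, so pH = 1.46.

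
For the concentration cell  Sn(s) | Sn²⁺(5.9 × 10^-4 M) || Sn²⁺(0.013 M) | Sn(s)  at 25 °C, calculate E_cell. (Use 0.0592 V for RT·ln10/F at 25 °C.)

Both half-cells are Sn²⁺/Sn, so E°_cell = 0. The concentrated side is the cathode; the cell reaction moves Sn²⁺ from high to low concentration with n = 2.
Q = [Sn²⁺]_dilute/[Sn²⁺]_conc = 5.9 × 10^-4/0.013 = 0.0454.
E = 0 − (0.0592/2) log Q = −(0.0592/2)(-1.343) = 0.0398 V.

0.040 V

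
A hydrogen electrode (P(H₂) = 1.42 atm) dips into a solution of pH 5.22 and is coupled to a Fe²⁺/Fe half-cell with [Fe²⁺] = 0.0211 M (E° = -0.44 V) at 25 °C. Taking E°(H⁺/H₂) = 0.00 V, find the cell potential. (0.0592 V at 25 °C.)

The hydrogen couple is the cathode, so E°_cell = 0.44 V; n = 2.
[H⁺] = 10^(−5.22) = 6 × 10^-6 M, and Q = [Fe²⁺]·P(H₂) / [H⁺]^2 = 8.25 × 10^8.
E = E° − (0.0592/2) log Q = 0.44 − (0.0592/2)(8.917) = 0.176 V.

0.18 V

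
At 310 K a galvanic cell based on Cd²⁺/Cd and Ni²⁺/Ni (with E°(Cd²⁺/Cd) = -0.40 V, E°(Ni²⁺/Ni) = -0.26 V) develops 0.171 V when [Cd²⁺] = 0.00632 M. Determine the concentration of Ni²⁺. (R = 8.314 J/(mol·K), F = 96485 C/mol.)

From the Nernst equation, ln Q = nF(E° − E)/RT = 2×96485×(0.14 − 0.171)/(8.314×310) = -2.321, so Q = 0.0982.
With Q = [Cd²⁺]/[Ni²⁺] and the known concentrations, [Ni²⁺] in the denominator gives [Ni²⁺] = 0.064 M.

0.064 M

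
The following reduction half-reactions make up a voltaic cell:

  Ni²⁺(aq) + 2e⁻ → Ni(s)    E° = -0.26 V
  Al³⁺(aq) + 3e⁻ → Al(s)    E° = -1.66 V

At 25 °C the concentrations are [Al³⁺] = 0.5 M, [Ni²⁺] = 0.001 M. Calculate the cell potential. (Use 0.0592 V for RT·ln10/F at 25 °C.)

The Ni²⁺/Ni couple has the higher reduction potential and acts as the cathode, so E°_cell = -0.26 − (-1.66) = 1.40 V.
Balancing electrons gives n = 6; the reaction quotient is Q = [Al³⁺]^2/[Ni²⁺]^3 = 2.5 × 10^8.
At 25 °C, E = E° − (0.0592/n) log Q = 1.40 − (0.0592/6)(8.398) = 1.400 − 0.083 = 1.317 V.

1.32 V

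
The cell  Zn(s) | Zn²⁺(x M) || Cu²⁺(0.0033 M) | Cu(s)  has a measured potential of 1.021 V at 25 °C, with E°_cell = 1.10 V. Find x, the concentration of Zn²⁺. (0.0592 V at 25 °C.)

From the Nernst equation, log Q = n(E° − E)/0.0592 = 2(1.10 − 1.021)/0.0592 = 2.669, so Q = 467.
With Q = [Zn²⁺]/[Cu²⁺] and the known concentrations, [Zn²⁺] in the numerator gives [Zn²⁺] = 1.5 M.

1.5 M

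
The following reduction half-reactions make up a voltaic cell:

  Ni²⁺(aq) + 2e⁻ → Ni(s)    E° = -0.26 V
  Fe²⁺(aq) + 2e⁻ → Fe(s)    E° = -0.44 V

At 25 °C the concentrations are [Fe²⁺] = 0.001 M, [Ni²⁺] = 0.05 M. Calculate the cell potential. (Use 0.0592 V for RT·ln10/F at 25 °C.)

0.230 V

The Ni²⁺/Ni couple has the higher reduction potential and acts as the cathode, so E°_cell = -0.26 − (-0.44) = 0.18 V.
Balancing electrons gives n = 2; the reaction quotient is Q = [Fe²⁺]/[Ni²⁺] = 0.0200.
At 25 °C, E = E° − (0.0592/n) log Q = 0.18 − (0.0592/2)(-1.699) = 0.180 + 0.050 = 0.230 V.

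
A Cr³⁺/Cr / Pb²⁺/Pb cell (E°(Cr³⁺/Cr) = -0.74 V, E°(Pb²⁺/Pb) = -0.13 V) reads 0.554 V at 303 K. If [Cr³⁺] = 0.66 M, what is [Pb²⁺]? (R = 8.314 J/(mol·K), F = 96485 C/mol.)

0.01 M

From the Nernst equation, ln Q = nF(E° − E)/RT = 6×96485×(0.61 − 0.554)/(8.314×303) = 12.869, so Q = 3.88 × 10^5.
With Q = [Cr³⁺]^2/[Pb²⁺]^3 and the known concentrations, [Pb²⁺]^3 in the denominator gives [Pb²⁺] = 0.01 M.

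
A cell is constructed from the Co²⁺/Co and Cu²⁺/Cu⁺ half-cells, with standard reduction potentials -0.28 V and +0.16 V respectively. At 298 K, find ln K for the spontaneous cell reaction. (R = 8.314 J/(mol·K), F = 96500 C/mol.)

E°_cell = +0.16 − (-0.28) = 0.44 V, with n = 2 electrons transferred.
At equilibrium E = 0, so the Nernst equation gives ln K = nFE°/RT = (2)(96500)(0.44)/((8.314)(298)) = 34.28.

ln K = 34.3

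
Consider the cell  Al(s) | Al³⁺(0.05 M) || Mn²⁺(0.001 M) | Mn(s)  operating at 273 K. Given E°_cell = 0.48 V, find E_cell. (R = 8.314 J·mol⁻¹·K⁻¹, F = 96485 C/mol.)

0.422 V

Balancing electrons gives n = 6; the reaction quotient is Q = [Al³⁺]^2/[Mn²⁺]^3 = 2.5 × 10^6.
E = E° − (RT/nF) ln Q = 0.48 − (8.314×273)/(6×96485) × (14.732) = 0.480 − 0.058 = 0.422 V.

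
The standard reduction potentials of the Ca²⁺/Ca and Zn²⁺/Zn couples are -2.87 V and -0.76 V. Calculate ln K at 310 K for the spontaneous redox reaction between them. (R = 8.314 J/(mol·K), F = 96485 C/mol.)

E°_cell = -0.76 − (-2.87) = 2.11 V, with n = 2 electrons transferred.
At equilibrium E = 0, so the Nernst equation gives ln K = nFE°/RT = (2)(96485)(2.11)/((8.314)(310)) = 157.98.

ln K = 158.0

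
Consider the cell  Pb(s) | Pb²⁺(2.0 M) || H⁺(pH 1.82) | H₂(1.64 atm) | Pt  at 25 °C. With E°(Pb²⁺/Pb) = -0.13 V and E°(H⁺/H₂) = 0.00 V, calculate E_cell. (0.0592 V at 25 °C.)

The hydrogen couple is the cathode, so E°_cell = 0.13 V; n = 2.
[H⁺] = 10^(−1.82) = 0.015 M, and Q = [Pb²⁺]·P(H₂) / [H⁺]^2 = 1.43 × 10^4.
E = E° − (0.0592/2) log Q = 0.13 − (0.0592/2)(4.156) = 0.007 V.

0.007 V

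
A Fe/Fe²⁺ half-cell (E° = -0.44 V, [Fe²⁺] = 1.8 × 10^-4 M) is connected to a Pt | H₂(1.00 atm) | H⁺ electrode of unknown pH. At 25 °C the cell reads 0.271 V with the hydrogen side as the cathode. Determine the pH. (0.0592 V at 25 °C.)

pH = 4.73

E°_cell = 0.44 V and n = 2.
log Q = n(E° − E)/0.0592 = 2×(0.44 − 0.271)/0.0592 = 5.709.
With Q = [Fe²⁺]·P(H₂) / [H⁺]^2, solving for [H⁺] gives log[H⁺] = -4.727, so pH = 4.73.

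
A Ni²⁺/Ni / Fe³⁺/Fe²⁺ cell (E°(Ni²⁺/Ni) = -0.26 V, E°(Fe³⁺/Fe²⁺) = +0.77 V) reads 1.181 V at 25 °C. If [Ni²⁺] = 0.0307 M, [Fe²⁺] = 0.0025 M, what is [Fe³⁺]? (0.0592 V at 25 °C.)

0.16 M

From the Nernst equation, log Q = n(E° − E)/0.0592 = 2(1.03 − 1.181)/0.0592 = -5.101, so Q = 7.92 × 10^-6.
With Q = [Ni²⁺]·[Fe²⁺]^2/[Fe³⁺]^2 and the known concentrations, [Fe³⁺]^2 in the denominator gives [Fe³⁺] = 0.16 M.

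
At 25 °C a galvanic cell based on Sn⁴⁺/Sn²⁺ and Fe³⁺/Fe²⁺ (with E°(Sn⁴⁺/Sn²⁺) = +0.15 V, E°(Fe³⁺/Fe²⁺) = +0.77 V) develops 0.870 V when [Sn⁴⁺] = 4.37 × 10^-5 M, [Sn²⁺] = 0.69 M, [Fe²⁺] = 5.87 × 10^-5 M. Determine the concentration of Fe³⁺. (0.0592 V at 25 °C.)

From the Nernst equation, log Q = n(E° − E)/0.0592 = 2(0.62 − 0.870)/0.0592 = -8.446, so Q = 3.58 × 10^-9.
With Q = [Sn⁴⁺]·[Fe²⁺]^2/([Sn²⁺]·[Fe³⁺]^2) and the known concentrations, [Fe³⁺]^2 in the denominator gives [Fe³⁺] = 0.0078 M.

0.0078 M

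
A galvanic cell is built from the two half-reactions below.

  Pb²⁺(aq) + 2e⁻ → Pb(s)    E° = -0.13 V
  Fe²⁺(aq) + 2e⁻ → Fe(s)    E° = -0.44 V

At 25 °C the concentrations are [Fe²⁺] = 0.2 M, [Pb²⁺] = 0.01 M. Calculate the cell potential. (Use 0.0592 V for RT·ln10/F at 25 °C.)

The Pb²⁺/Pb couple has the higher reduction potential and acts as the cathode, so E°_cell = -0.13 − (-0.44) = 0.31 V.
Balancing electrons gives n = 2; the reaction quotient is Q = [Fe²⁺]/[Pb²⁺] = 20.0.
At 25 °C, E = E° − (0.0592/n) log Q = 0.31 − (0.0592/2)(1.301) = 0.310 − 0.039 = 0.271 V.

0.271 V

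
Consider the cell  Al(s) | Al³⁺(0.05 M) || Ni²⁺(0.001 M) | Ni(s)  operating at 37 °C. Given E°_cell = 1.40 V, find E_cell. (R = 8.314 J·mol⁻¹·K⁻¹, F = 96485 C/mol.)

1.33 V

Balancing electrons gives n = 6; the reaction quotient is Q = [Al³⁺]^2/[Ni²⁺]^3 = 2.5 × 10^6.
E = E° − (RT/nF) ln Q = 1.40 − (8.314×310)/(6×96485) × (14.732) = 1.400 − 0.066 = 1.334 V.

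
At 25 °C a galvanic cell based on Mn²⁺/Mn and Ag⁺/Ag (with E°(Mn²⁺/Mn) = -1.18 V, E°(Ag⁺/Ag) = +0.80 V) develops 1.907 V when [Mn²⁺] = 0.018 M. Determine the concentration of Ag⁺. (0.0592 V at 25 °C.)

From the Nernst equation, log Q = n(E° − E)/0.0592 = 2(1.98 − 1.907)/0.0592 = 2.466, so Q = 293.
With Q = [Mn²⁺]/[Ag⁺]^2 and the known concentrations, [Ag⁺]^2 in the denominator gives [Ag⁺] = 0.0078 M.

0.0078 M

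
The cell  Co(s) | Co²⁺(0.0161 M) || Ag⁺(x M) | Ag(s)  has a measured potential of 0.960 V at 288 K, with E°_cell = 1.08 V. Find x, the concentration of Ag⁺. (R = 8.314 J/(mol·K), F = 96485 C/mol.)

From the Nernst equation, ln Q = nF(E° − E)/RT = 2×96485×(1.08 − 0.960)/(8.314×288) = 9.671, so Q = 1.59 × 10^4.
With Q = [Co²⁺]/[Ag⁺]^2 and the known concentrations, [Ag⁺]^2 in the denominator gives [Ag⁺] = 0.001 M.

0.001 M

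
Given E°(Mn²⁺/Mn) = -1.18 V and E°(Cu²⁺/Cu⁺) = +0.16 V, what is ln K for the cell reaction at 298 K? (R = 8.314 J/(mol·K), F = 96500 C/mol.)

E°_cell = +0.16 − (-1.18) = 1.34 V, with n = 2 electrons transferred.
At equilibrium E = 0, so the Nernst equation gives ln K = nFE°/RT = (2)(96500)(1.34)/((8.314)(298)) = 104.38.

ln K = 104.4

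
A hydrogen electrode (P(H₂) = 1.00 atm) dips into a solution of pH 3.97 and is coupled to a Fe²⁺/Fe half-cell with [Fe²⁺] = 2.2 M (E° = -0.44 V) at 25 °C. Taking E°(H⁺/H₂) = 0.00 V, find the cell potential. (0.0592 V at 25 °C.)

0.19 V

The hydrogen couple is the cathode, so E°_cell = 0.44 V; n = 2.
[H⁺] = 10^(−3.97) = 1.1 × 10^-4 M, and Q = [Fe²⁺]·P(H₂) / [H⁺]^2 = 1.92 × 10^8.
E = E° − (0.0592/2) log Q = 0.44 − (0.0592/2)(8.282) = 0.195 V.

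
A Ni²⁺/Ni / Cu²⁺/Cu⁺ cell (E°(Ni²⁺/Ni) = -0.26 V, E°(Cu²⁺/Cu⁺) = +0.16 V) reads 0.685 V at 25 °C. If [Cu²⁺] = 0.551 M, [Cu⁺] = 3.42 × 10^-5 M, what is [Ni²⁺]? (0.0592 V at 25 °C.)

From the Nernst equation, log Q = n(E° − E)/0.0592 = 2(0.42 − 0.685)/0.0592 = -8.953, so Q = 1.12 × 10^-9.
With Q = [Ni²⁺]·[Cu⁺]^2/[Cu²⁺]^2 and the known concentrations, [Ni²⁺] in the numerator gives [Ni²⁺] = 0.29 M.

0.29 M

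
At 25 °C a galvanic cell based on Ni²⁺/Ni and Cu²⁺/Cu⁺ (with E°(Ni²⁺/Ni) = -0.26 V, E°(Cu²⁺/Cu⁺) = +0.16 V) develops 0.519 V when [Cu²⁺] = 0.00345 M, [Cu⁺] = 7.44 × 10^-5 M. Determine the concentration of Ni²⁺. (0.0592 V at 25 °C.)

From the Nernst equation, log Q = n(E° − E)/0.0592 = 2(0.42 − 0.519)/0.0592 = -3.345, so Q = 4.52 × 10^-4.
With Q = [Ni²⁺]·[Cu⁺]^2/[Cu²⁺]^2 and the known concentrations, [Ni²⁺] in the numerator gives [Ni²⁺] = 0.97 M.

0.97 M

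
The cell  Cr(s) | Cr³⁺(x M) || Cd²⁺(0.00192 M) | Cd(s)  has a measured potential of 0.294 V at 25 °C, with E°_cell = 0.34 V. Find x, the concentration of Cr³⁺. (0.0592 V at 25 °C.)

0.018 M

From the Nernst equation, log Q = n(E° − E)/0.0592 = 6(0.34 − 0.294)/0.0592 = 4.662, so Q = 4.59 × 10^4.
With Q = [Cr³⁺]^2/[Cd²⁺]^3 and the known concentrations, [Cr³⁺]^2 in the numerator gives [Cr³⁺] = 0.018 M.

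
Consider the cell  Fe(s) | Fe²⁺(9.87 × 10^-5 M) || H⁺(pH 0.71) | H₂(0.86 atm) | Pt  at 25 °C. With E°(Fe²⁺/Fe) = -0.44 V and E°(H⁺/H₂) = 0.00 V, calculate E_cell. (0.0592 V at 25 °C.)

The hydrogen couple is the cathode, so E°_cell = 0.44 V; n = 2.
[H⁺] = 10^(−0.71) = 0.19 M, and Q = [Fe²⁺]·P(H₂) / [H⁺]^2 = 0.00223.
E = E° − (0.0592/2) log Q = 0.44 − (0.0592/2)(-2.651) = 0.518 V.

0.52 V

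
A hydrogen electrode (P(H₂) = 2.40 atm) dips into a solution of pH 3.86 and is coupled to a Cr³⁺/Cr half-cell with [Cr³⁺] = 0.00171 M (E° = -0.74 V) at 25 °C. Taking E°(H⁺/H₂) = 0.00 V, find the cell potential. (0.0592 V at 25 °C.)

The hydrogen couple is the cathode, so E°_cell = 0.74 V; n = 6.
[H⁺] = 10^(−3.86) = 1.4 × 10^-4 M, and Q = [Cr³⁺]^2·P(H₂)^3 / [H⁺]^6 = 5.84 × 10^18.
E = E° − (0.0592/6) log Q = 0.74 − (0.0592/6)(18.767) = 0.555 V.

0.55 V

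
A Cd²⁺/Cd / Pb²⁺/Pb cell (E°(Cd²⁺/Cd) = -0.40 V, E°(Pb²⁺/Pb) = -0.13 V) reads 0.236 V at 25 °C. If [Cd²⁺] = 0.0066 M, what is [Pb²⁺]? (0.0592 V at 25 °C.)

4.7 × 10^-4 M

From the Nernst equation, log Q = n(E° − E)/0.0592 = 2(0.27 − 0.236)/0.0592 = 1.149, so Q = 14.1.
With Q = [Cd²⁺]/[Pb²⁺] and the known concentrations, [Pb²⁺] in the denominator gives [Pb²⁺] = 4.7 × 10^-4 M.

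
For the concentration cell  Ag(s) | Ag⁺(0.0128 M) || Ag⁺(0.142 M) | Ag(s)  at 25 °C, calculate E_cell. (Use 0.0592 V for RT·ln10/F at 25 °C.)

Both half-cells are Ag⁺/Ag, so E°_cell = 0. The concentrated side is the cathode; the cell reaction moves Ag⁺ from high to low concentration with n = 1.
Q = [Ag⁺]_dilute/[Ag⁺]_conc = 0.0128/0.142 = 0.0901.
E = 0 − (0.0592/1) log Q = −(0.0592/1)(-1.045) = 0.0619 V.

0.062 V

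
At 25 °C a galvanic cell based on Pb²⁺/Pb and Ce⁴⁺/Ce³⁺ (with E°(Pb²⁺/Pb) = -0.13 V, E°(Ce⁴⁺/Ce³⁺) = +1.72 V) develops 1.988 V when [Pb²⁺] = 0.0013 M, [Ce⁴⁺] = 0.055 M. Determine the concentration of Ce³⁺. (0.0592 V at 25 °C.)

From the Nernst equation, log Q = n(E° − E)/0.0592 = 2(1.85 − 1.988)/0.0592 = -4.662, so Q = 2.18 × 10^-5.
With Q = [Pb²⁺]·[Ce³⁺]^2/[Ce⁴⁺]^2 and the known concentrations, [Ce³⁺]^2 in the numerator gives [Ce³⁺] = 0.0071 M.

0.0071 M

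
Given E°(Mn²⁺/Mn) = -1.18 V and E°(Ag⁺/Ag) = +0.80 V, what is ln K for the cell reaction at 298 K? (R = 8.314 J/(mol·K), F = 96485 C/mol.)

ln K = 154.2

E°_cell = +0.80 − (-1.18) = 1.98 V, with n = 2 electrons transferred.
At equilibrium E = 0, so the Nernst equation gives ln K = nFE°/RT = (2)(96485)(1.98)/((8.314)(298)) = 154.22.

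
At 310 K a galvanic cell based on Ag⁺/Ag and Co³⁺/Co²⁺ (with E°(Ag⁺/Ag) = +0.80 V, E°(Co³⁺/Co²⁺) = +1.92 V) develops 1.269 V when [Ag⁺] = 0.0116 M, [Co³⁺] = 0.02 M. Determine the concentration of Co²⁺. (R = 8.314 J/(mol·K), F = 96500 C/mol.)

From the Nernst equation, ln Q = nF(E° − E)/RT = 1×96500×(1.12 − 1.269)/(8.314×310) = -5.579, so Q = 0.00378.
With Q = [Ag⁺]·[Co²⁺]/[Co³⁺] and the known concentrations, [Co²⁺] in the numerator gives [Co²⁺] = 0.0065 M.

0.0065 M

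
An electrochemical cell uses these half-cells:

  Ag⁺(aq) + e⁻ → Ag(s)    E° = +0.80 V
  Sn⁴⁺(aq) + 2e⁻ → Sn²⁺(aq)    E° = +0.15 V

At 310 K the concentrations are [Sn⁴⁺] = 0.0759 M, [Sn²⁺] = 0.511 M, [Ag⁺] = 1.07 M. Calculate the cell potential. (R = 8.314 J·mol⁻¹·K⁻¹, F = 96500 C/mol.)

0.677 V

The Ag⁺/Ag couple has the higher reduction potential and acts as the cathode, so E°_cell = +0.80 − (+0.15) = 0.65 V.
Balancing electrons gives n = 2; the reaction quotient is Q = [Sn⁴⁺]/([Sn²⁺]·[Ag⁺]^2) = 0.130.
E = E° − (RT/nF) ln Q = 0.65 − (8.314×310)/(2×96500) × (-2.042) = 0.650 + 0.027 = 0.677 V.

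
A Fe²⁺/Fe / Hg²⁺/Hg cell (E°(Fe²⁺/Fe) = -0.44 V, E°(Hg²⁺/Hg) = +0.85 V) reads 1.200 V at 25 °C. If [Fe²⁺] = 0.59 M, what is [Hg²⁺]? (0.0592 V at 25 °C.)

From the Nernst equation, log Q = n(E° − E)/0.0592 = 2(1.29 − 1.200)/0.0592 = 3.041, so Q = 1100.
With Q = [Fe²⁺]/[Hg²⁺] and the known concentrations, [Hg²⁺] in the denominator gives [Hg²⁺] = 5.4 × 10^-4 M.

5.4 × 10^-4 M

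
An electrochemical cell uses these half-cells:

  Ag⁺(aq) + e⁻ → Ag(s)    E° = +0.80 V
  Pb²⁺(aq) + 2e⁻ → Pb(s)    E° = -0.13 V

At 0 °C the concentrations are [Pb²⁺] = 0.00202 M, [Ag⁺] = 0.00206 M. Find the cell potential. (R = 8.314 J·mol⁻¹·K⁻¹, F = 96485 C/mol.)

0.857 V

The Ag⁺/Ag couple has the higher reduction potential and acts as the cathode, so E°_cell = +0.80 − (-0.13) = 0.93 V.
Balancing electrons gives n = 2; the reaction quotient is Q = [Pb²⁺]/[Ag⁺]^2 = 476.
E = E° − (RT/nF) ln Q = 0.93 − (8.314×273)/(2×96485) × (6.165) = 0.930 − 0.073 = 0.857 V.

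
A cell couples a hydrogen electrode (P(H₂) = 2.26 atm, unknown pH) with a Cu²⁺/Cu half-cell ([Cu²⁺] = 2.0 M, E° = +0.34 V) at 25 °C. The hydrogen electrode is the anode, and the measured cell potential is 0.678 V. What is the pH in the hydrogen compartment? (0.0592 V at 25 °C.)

E°_cell = 0.34 V and n = 2.
log Q = n(E° − E)/0.0592 = 2×(0.34 − 0.678)/0.0592 = -11.419.
With Q = [H⁺]^2 / ([Cu²⁺]·P(H₂)), solving for [H⁺] gives log[H⁺] = -5.382, so pH = 5.38.

pH = 5.38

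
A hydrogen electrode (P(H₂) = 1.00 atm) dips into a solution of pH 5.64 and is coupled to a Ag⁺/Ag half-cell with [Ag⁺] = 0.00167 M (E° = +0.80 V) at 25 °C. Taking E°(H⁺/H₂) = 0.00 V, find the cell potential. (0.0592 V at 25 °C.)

The Ag⁺/Ag couple is the cathode, so E°_cell = 0.80 V; n = 2.
[H⁺] = 10^(−5.64) = 2.3 × 10^-6 M, and Q = [H⁺]^2 / ([Ag⁺]^2·P(H₂)) = 1.88 × 10^-6.
E = E° − (0.0592/2) log Q = 0.80 − (0.0592/2)(-5.725) = 0.969 V.

0.97 V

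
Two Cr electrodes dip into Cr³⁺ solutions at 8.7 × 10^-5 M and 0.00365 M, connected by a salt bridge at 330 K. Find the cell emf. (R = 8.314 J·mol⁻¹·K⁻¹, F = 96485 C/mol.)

Both half-cells are Cr³⁺/Cr, so E°_cell = 0. The concentrated side is the cathode; the cell reaction moves Cr³⁺ from high to low concentration with n = 3.
Q = [Cr³⁺]_dilute/[Cr³⁺]_conc = 8.7 × 10^-5/0.00365 = 0.0238.
E = 0 − (RT/nF) ln Q = −((8.314×330)/(3×96485))(-3.737) = 0.0354 V.

0.035 V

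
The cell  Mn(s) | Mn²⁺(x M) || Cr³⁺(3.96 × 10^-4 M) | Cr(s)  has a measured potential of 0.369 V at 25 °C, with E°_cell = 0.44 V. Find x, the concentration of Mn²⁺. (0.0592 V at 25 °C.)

From the Nernst equation, log Q = n(E° − E)/0.0592 = 6(0.44 − 0.369)/0.0592 = 7.196, so Q = 1.57 × 10^7.
With Q = [Mn²⁺]^3/[Cr³⁺]^2 and the known concentrations, [Mn²⁺]^3 in the numerator gives [Mn²⁺] = 1.4 M.

1.4 M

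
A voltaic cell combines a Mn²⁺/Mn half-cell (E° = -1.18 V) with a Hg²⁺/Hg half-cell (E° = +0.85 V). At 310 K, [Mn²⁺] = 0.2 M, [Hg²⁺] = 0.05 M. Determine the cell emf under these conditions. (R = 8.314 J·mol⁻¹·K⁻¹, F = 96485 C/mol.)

2.01 V

The Hg²⁺/Hg couple has the higher reduction potential and acts as the cathode, so E°_cell = +0.85 − (-1.18) = 2.03 V.
Balancing electrons gives n = 2; the reaction quotient is Q = [Mn²⁺]/[Hg²⁺] = 4.00.
E = E° − (RT/nF) ln Q = 2.03 − (8.314×310)/(2×96485) × (1.386) = 2.030 − 0.019 = 2.011 V.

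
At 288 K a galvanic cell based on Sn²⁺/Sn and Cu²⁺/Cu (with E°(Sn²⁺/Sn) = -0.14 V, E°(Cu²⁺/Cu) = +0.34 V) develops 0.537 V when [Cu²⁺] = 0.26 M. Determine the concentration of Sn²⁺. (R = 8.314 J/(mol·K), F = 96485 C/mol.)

From the Nernst equation, ln Q = nF(E° − E)/RT = 2×96485×(0.48 − 0.537)/(8.314×288) = -4.594, so Q = 0.0101.
With Q = [Sn²⁺]/[Cu²⁺] and the known concentrations, [Sn²⁺] in the numerator gives [Sn²⁺] = 0.0026 M.

0.0026 M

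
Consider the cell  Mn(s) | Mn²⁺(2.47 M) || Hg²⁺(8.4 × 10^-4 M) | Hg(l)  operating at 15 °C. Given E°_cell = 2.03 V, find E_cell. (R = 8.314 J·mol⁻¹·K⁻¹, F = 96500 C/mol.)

1.93 V

Balancing electrons gives n = 2; the reaction quotient is Q = [Mn²⁺]/[Hg²⁺] = 2940.
E = E° − (RT/nF) ln Q = 2.03 − (8.314×288)/(2×96500) × (7.986) = 2.030 − 0.099 = 1.931 V.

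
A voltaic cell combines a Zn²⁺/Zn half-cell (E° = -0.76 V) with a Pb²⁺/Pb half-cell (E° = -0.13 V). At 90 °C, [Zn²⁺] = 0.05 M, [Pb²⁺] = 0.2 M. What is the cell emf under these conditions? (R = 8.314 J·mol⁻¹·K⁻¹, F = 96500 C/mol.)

0.652 V

The Pb²⁺/Pb couple has the higher reduction potential and acts as the cathode, so E°_cell = -0.13 − (-0.76) = 0.63 V.
Balancing electrons gives n = 2; the reaction quotient is Q = [Zn²⁺]/[Pb²⁺] = 0.250.
E = E° − (RT/nF) ln Q = 0.63 − (8.314×363)/(2×96500) × (-1.386) = 0.630 + 0.022 = 0.652 V.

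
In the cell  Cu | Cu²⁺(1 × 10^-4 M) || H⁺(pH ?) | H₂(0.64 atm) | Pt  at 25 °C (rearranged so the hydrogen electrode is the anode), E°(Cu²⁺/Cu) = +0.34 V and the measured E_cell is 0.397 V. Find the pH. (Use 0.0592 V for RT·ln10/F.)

E°_cell = 0.34 V and n = 2.
log Q = n(E° − E)/0.0592 = 2×(0.34 − 0.397)/0.0592 = -1.926.
With Q = [H⁺]^2 / ([Cu²⁺]·P(H₂)), solving for [H⁺] gives log[H⁺] = -3.060, so pH = 3.06.

pH = 3.06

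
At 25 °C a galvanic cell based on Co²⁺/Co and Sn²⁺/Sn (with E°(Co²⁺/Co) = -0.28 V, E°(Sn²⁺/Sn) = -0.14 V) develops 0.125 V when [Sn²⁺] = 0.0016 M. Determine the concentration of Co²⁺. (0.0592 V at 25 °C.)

0.0051 M

From the Nernst equation, log Q = n(E° − E)/0.0592 = 2(0.14 − 0.125)/0.0592 = 0.507, so Q = 3.21.
With Q = [Co²⁺]/[Sn²⁺] and the known concentrations, [Co²⁺] in the numerator gives [Co²⁺] = 0.0051 M.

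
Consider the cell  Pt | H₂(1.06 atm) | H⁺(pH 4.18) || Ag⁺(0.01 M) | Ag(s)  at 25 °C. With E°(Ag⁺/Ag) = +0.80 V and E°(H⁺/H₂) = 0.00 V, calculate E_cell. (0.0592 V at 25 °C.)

The Ag⁺/Ag couple is the cathode, so E°_cell = 0.80 V; n = 2.
[H⁺] = 10^(−4.18) = 6.6 × 10^-5 M, and Q = [H⁺]^2 / ([Ag⁺]^2·P(H₂)) = 4.12 × 10^-5.
E = E° − (0.0592/2) log Q = 0.80 − (0.0592/2)(-4.385) = 0.930 V.

0.93 V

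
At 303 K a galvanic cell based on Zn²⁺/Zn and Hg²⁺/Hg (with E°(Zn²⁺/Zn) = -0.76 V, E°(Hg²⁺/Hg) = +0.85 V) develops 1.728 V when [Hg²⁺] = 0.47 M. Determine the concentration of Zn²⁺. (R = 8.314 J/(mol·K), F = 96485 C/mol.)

5.6 × 10^-5 M

From the Nernst equation, ln Q = nF(E° − E)/RT = 2×96485×(1.61 − 1.728)/(8.314×303) = -9.039, so Q = 1.19 × 10^-4.
With Q = [Zn²⁺]/[Hg²⁺] and the known concentrations, [Zn²⁺] in the numerator gives [Zn²⁺] = 5.6 × 10^-5 M.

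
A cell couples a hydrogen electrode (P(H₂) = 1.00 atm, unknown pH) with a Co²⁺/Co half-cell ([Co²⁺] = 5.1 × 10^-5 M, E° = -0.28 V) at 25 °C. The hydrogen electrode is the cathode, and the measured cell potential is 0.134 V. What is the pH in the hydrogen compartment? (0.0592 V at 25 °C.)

pH = 4.61

E°_cell = 0.28 V and n = 2.
log Q = n(E° − E)/0.0592 = 2×(0.28 − 0.134)/0.0592 = 4.932.
With Q = [Co²⁺]·P(H₂) / [H⁺]^2, solving for [H⁺] gives log[H⁺] = -4.612, so pH = 4.61.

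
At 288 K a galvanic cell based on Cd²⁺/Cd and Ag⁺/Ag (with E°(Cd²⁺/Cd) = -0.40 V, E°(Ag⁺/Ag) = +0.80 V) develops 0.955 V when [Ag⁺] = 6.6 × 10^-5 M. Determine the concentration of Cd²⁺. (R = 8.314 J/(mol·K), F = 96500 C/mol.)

1.6 M

From the Nernst equation, ln Q = nF(E° − E)/RT = 2×96500×(1.20 − 0.955)/(8.314×288) = 19.748, so Q = 3.77 × 10^8.
With Q = [Cd²⁺]/[Ag⁺]^2 and the known concentrations, [Cd²⁺] in the numerator gives [Cd²⁺] = 1.6 M.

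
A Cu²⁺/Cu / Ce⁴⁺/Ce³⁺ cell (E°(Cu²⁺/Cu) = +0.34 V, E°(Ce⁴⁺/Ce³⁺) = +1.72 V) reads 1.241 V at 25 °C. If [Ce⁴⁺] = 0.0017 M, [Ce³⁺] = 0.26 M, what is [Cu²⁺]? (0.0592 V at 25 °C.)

From the Nernst equation, log Q = n(E° − E)/0.0592 = 2(1.38 − 1.241)/0.0592 = 4.696, so Q = 4.97 × 10^4.
With Q = [Cu²⁺]·[Ce³⁺]^2/[Ce⁴⁺]^2 and the known concentrations, [Cu²⁺] in the numerator gives [Cu²⁺] = 2.1 M.

2.1 M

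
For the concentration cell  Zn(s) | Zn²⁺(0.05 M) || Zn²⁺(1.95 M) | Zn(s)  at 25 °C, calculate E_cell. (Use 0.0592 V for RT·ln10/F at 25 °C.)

0.047 V

Both half-cells are Zn²⁺/Zn, so E°_cell = 0. The concentrated side is the cathode; the cell reaction moves Zn²⁺ from high to low concentration with n = 2.
Q = [Zn²⁺]_dilute/[Zn²⁺]_conc = 0.05/1.95 = 0.0256.
E = 0 − (0.0592/2) log Q = −(0.0592/2)(-1.591) = 0.0471 V.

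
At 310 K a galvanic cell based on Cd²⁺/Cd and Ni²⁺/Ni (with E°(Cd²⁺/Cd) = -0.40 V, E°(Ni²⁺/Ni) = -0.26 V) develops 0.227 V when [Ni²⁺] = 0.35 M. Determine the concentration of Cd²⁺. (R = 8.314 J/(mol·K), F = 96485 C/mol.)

From the Nernst equation, ln Q = nF(E° − E)/RT = 2×96485×(0.14 − 0.227)/(8.314×310) = -6.514, so Q = 0.00148.
With Q = [Cd²⁺]/[Ni²⁺] and the known concentrations, [Cd²⁺] in the numerator gives [Cd²⁺] = 5.2 × 10^-4 M.

5.2 × 10^-4 M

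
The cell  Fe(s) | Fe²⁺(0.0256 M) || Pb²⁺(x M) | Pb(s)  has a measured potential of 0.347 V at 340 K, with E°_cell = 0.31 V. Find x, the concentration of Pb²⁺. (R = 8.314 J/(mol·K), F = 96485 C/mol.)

From the Nernst equation, ln Q = nF(E° − E)/RT = 2×96485×(0.31 − 0.347)/(8.314×340) = -2.526, so Q = 0.0800.
With Q = [Fe²⁺]/[Pb²⁺] and the known concentrations, [Pb²⁺] in the denominator gives [Pb²⁺] = 0.32 M.

0.32 M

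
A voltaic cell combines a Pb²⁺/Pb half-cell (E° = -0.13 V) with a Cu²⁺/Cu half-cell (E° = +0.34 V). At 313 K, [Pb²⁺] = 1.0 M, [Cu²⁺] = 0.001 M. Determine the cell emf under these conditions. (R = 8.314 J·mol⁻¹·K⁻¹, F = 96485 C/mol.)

0.377 V

The Cu²⁺/Cu couple has the higher reduction potential and acts as the cathode, so E°_cell = +0.34 − (-0.13) = 0.47 V.
Balancing electrons gives n = 2; the reaction quotient is Q = [Pb²⁺]/[Cu²⁺] = 1000.
E = E° − (RT/nF) ln Q = 0.47 − (8.314×313)/(2×96485) × (6.908) = 0.470 − 0.093 = 0.377 V.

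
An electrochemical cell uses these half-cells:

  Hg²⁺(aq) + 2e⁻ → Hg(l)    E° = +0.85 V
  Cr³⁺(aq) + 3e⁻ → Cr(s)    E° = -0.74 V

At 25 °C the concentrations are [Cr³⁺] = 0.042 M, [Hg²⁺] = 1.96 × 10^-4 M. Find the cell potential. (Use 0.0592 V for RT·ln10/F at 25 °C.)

1.51 V

The Hg²⁺/Hg couple has the higher reduction potential and acts as the cathode, so E°_cell = +0.85 − (-0.74) = 1.59 V.
Balancing electrons gives n = 6; the reaction quotient is Q = [Cr³⁺]^2/[Hg²⁺]^3 = 2.34 × 10^8.
At 25 °C, E = E° − (0.0592/n) log Q = 1.59 − (0.0592/6)(8.370) = 1.590 − 0.083 = 1.507 V.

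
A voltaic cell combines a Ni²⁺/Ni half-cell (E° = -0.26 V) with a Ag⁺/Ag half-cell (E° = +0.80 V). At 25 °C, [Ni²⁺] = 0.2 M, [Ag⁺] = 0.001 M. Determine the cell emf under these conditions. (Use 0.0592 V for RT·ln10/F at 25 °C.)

The Ag⁺/Ag couple has the higher reduction potential and acts as the cathode, so E°_cell = +0.80 − (-0.26) = 1.06 V.
Balancing electrons gives n = 2; the reaction quotient is Q = [Ni²⁺]/[Ag⁺]^2 = 2 × 10^5.
At 25 °C, E = E° − (0.0592/n) log Q = 1.06 − (0.0592/2)(5.301) = 1.060 − 0.157 = 0.903 V.

0.903 V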